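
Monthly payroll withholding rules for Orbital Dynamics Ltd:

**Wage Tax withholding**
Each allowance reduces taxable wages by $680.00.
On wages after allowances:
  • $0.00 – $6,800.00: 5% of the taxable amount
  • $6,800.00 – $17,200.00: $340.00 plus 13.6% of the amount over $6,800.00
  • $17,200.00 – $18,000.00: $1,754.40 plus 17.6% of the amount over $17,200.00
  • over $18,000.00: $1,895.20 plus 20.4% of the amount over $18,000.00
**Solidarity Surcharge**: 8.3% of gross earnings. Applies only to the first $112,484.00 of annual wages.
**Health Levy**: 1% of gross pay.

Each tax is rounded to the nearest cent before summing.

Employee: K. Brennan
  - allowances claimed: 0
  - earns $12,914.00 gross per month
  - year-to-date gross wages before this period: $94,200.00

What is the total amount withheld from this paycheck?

$2,372.50

Wage Tax: taxable = $12,914.00
  $340.00 + 13.6% × ($12,914.00 − $6,800.00) = $340.00 + 13.6% × $6,114.00 = $1,171.50
Solidarity Surcharge: 8.3% × $12,914.00 = $1,071.86
Health Levy: 1% × $12,914.00 = $129.14
Total: $1,171.50 + $1,071.86 + $129.14 = $2,372.50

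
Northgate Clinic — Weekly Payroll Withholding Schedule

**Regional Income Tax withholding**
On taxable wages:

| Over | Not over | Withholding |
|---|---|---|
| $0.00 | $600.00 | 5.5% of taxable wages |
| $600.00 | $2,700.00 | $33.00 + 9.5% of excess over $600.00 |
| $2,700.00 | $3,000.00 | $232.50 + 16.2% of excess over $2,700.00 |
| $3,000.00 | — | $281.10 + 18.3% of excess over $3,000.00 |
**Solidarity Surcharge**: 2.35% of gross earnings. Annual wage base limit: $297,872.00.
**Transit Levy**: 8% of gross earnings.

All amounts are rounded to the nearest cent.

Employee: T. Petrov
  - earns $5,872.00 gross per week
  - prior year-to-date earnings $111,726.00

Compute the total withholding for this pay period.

Regional Income Tax: taxable = $5,872.00
  $281.10 + 18.3% × ($5,872.00 − $3,000.00) = $281.10 + 18.3% × $2,872.00 = $806.68
Solidarity Surcharge: 2.35% × $5,872.00 = $137.99
Transit Levy: 8% × $5,872.00 = $469.76
Total: $806.68 + $137.99 + $469.76 = $1,414.43

$1,414.43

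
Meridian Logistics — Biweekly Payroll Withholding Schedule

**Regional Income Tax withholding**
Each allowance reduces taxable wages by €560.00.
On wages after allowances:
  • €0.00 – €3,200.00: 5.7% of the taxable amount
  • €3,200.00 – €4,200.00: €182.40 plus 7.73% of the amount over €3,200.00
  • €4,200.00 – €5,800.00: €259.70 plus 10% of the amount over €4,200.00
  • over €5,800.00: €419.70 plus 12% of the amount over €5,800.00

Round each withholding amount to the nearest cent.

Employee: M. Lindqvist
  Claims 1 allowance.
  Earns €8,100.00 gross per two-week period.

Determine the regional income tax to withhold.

€628.50

Regional Income Tax: taxable = €8,100.00 − 1×€560.00 = €7,540.00
  €419.70 + 12% × (€7,540.00 − €5,800.00) = €419.70 + 12% × €1,740.00 = €628.50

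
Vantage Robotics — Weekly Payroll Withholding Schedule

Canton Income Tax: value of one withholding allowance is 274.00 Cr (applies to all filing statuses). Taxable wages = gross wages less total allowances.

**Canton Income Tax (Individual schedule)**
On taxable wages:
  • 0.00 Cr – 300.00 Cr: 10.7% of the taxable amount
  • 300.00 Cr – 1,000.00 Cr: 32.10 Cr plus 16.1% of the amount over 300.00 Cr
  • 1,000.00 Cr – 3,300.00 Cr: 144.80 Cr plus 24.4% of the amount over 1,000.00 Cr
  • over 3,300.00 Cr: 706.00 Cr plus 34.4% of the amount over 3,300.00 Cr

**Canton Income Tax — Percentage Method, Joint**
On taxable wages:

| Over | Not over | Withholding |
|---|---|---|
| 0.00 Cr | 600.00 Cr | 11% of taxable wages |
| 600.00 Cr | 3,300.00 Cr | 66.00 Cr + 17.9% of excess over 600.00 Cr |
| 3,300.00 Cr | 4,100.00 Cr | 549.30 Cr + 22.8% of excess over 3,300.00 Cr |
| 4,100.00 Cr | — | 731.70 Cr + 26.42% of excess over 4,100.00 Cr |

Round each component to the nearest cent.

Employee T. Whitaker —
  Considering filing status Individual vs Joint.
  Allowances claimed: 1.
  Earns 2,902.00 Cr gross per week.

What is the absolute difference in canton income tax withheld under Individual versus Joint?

113.02 Cr

Canton Income Tax (Individual): taxable = 2,902.00 Cr − 1×274.00 Cr = 2,628.00 Cr
  144.80 Cr + 24.4% × (2,628.00 Cr − 1,000.00 Cr) = 144.80 Cr + 24.4% × 1,628.00 Cr = 542.03 Cr
Canton Income Tax (Joint): taxable = 2,902.00 Cr − 1×274.00 Cr = 2,628.00 Cr
  66.00 Cr + 17.9% × (2,628.00 Cr − 600.00 Cr) = 66.00 Cr + 17.9% × 2,028.00 Cr = 429.01 Cr
Difference: |542.03 Cr − 429.01 Cr| = 113.02 Cr (higher under Individual)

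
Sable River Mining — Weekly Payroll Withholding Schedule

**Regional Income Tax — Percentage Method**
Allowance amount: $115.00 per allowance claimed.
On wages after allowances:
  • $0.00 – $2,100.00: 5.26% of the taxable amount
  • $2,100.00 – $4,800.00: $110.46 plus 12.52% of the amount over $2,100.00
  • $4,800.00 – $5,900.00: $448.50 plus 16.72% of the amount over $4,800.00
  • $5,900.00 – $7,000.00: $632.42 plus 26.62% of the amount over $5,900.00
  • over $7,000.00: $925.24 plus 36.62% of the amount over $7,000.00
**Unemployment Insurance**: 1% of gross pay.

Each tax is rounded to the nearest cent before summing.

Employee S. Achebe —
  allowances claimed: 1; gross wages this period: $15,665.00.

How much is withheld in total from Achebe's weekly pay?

$4,212.90

Regional Income Tax: taxable = $15,665.00 − 1×$115.00 = $15,550.00
  $925.24 + 36.62% × ($15,550.00 − $7,000.00) = $925.24 + 36.62% × $8,550.00 = $4,056.25
Unemployment Insurance: 1% × $15,665.00 = $156.65
Total: $4,056.25 + $156.65 = $4,212.90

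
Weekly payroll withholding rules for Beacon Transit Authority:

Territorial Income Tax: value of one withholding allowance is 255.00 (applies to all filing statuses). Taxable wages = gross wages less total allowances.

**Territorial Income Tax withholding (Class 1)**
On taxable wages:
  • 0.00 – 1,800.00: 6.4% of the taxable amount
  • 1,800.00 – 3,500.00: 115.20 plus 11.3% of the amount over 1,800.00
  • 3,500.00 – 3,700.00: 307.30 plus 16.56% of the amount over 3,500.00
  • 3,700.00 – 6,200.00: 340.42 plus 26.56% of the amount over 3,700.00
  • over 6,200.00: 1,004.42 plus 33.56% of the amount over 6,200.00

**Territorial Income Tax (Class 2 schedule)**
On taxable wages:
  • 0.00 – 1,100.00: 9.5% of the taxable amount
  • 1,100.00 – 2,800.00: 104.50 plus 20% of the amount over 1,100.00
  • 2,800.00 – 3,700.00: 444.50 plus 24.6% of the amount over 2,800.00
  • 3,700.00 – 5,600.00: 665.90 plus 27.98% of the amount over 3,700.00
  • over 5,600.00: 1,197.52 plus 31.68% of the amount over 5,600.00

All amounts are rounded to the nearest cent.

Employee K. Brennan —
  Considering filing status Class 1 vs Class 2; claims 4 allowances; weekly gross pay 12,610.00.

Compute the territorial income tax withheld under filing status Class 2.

Territorial Income Tax (Class 2): taxable = 12,610.00 − 4×255.00 = 11,590.00
  1,197.52 + 31.68% × (11,590.00 − 5,600.00) = 1,197.52 + 31.68% × 5,990.00 = 3,095.15

3,095.15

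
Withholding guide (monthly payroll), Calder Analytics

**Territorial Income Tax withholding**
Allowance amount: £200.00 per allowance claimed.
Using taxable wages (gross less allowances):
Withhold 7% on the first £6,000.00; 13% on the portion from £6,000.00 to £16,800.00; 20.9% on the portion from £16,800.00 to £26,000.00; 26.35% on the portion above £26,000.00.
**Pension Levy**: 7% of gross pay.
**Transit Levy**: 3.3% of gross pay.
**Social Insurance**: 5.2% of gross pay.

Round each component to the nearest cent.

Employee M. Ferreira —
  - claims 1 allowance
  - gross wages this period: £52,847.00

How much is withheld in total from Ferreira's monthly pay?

Territorial Income Tax: taxable = £52,847.00 − 1×£200.00 = £52,647.00
  £3,746.80 + 26.35% × (£52,647.00 − £26,000.00) = £3,746.80 + 26.35% × £26,647.00 = £10,768.28
Pension Levy: 7% × £52,847.00 = £3,699.29
Transit Levy: 3.3% × £52,847.00 = £1,743.95
Social Insurance: 5.2% × £52,847.00 = £2,748.04
Total: £10,768.28 + £3,699.29 + £1,743.95 + £2,748.04 = £18,959.56

£18,959.56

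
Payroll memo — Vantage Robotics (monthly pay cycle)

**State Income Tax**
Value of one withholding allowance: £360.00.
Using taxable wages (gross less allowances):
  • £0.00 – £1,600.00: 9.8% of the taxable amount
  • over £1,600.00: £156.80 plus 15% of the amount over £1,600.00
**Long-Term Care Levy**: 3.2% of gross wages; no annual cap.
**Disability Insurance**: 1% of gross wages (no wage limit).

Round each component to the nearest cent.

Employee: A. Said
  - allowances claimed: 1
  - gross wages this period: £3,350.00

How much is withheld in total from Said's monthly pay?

State Income Tax: taxable = £3,350.00 − 1×£360.00 = £2,990.00
  £156.80 + 15% × (£2,990.00 − £1,600.00) = £156.80 + 15% × £1,390.00 = £365.30
Long-Term Care Levy: 3.2% × £3,350.00 = £107.20
Disability Insurance: 1% × £3,350.00 = £33.50
Total: £365.30 + £107.20 + £33.50 = £506.00

£506.00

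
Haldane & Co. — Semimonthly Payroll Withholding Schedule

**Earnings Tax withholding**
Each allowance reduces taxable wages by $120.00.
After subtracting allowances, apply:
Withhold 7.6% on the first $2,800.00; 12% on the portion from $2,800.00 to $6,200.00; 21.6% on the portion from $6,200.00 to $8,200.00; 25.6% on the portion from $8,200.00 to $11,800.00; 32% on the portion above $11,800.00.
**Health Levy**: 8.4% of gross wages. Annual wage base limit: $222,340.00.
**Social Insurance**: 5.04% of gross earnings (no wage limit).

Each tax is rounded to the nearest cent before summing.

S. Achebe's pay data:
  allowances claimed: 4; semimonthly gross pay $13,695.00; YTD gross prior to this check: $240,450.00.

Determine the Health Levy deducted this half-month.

Health Levy: YTD $240,450.00 ≥ cap $222,340.00 → $0.00

$0.00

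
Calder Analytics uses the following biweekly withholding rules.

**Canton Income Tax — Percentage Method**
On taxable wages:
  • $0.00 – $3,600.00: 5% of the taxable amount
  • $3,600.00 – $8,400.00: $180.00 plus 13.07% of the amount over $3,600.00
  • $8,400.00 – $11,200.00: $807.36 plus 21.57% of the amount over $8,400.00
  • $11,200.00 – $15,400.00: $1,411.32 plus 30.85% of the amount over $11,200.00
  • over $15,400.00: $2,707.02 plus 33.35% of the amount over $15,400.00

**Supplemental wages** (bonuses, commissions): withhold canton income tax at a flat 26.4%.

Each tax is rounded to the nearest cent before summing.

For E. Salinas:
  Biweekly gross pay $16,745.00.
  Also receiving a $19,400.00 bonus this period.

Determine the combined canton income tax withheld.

Canton Income Tax: taxable = $16,745.00
  $2,707.02 + 33.35% × ($16,745.00 − $15,400.00) = $2,707.02 + 33.35% × $1,345.00 = $3,155.58
Supplemental (26.4% flat on bonus): 26.4% × $19,400.00 = $5,121.60
Total canton income tax: $3,155.58 + $5,121.60 = $8,277.18

$8,277.18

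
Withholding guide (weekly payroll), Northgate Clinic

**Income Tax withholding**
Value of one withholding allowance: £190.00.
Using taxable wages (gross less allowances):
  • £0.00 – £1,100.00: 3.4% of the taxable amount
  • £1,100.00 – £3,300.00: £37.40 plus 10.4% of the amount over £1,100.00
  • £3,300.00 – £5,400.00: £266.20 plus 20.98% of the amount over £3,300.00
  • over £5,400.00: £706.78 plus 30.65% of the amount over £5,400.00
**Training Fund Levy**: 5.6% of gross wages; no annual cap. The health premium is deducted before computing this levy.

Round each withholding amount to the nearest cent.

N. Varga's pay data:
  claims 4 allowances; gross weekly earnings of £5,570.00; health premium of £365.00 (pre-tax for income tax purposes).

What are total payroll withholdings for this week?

Income Tax: taxable = £5,570.00 − £365.00 − 4×£190.00 = £4,445.00
  £266.20 + 20.98% × (£4,445.00 − £3,300.00) = £266.20 + 20.98% × £1,145.00 = £506.42
Training Fund Levy: 5.6% × £5,205.00 = £291.48
Total: £506.42 + £291.48 = £797.90

£797.90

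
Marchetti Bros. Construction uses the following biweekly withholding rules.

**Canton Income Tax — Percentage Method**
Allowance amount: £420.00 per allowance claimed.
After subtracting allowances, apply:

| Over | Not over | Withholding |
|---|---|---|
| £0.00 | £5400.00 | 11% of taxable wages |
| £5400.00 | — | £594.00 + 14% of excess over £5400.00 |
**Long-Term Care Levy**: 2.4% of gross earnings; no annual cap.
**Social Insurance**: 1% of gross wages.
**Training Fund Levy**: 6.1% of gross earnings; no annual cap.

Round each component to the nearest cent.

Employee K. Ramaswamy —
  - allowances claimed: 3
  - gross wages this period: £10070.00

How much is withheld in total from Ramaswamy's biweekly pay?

Canton Income Tax: taxable = £10070.00 − 3×£420.00 = £8810.00
  £594.00 + 14% × (£8810.00 − £5400.00) = £594.00 + 14% × £3410.00 = £1071.40
Long-Term Care Levy: 2.4% × £10070.00 = £241.68
Social Insurance: 1% × £10070.00 = £100.70
Training Fund Levy: 6.1% × £10070.00 = £614.27
Total: £1071.40 + £241.68 + £100.70 + £614.27 = £2028.05

£2028.05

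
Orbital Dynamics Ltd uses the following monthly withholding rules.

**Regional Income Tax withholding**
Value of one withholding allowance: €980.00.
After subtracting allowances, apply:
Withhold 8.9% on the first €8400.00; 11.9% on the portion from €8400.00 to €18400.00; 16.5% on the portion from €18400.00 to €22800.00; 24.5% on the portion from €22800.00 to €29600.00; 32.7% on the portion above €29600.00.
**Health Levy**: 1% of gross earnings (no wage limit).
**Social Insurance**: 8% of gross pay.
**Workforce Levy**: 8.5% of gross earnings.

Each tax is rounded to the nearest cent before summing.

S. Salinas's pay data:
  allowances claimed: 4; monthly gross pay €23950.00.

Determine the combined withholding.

Regional Income Tax: taxable = €23950.00 − 4×€980.00 = €20030.00
  €1937.60 + 16.5% × (€20030.00 − €18400.00) = €1937.60 + 16.5% × €1630.00 = €2206.55
Health Levy: 1% × €23950.00 = €239.50
Social Insurance: 8% × €23950.00 = €1916.00
Workforce Levy: 8.5% × €23950.00 = €2035.75
Total: €2206.55 + €239.50 + €1916.00 + €2035.75 = €6397.80

€6397.80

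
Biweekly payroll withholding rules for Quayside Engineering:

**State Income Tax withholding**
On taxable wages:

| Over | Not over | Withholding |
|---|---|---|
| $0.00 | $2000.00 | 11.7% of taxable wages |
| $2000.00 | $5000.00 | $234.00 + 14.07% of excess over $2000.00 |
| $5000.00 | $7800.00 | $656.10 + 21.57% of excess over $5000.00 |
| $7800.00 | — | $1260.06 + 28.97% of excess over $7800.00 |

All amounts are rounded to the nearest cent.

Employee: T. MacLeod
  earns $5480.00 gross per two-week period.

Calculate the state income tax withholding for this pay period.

State Income Tax: taxable = $5480.00
  $656.10 + 21.57% × ($5480.00 − $5000.00) = $656.10 + 21.57% × $480.00 = $759.64

$759.64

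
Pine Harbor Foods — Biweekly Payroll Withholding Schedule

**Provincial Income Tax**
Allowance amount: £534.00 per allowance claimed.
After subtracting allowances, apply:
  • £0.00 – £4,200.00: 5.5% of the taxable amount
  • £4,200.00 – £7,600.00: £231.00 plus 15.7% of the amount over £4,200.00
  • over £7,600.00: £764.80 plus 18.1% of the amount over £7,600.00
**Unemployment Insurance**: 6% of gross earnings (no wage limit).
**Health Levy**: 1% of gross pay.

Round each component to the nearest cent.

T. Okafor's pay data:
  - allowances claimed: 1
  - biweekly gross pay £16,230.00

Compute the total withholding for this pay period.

£3,366.28

Provincial Income Tax: taxable = £16,230.00 − 1×£534.00 = £15,696.00
  £764.80 + 18.1% × (£15,696.00 − £7,600.00) = £764.80 + 18.1% × £8,096.00 = £2,230.18
Unemployment Insurance: 6% × £16,230.00 = £973.80
Health Levy: 1% × £16,230.00 = £162.30
Total: £2,230.18 + £973.80 + £162.30 = £3,366.28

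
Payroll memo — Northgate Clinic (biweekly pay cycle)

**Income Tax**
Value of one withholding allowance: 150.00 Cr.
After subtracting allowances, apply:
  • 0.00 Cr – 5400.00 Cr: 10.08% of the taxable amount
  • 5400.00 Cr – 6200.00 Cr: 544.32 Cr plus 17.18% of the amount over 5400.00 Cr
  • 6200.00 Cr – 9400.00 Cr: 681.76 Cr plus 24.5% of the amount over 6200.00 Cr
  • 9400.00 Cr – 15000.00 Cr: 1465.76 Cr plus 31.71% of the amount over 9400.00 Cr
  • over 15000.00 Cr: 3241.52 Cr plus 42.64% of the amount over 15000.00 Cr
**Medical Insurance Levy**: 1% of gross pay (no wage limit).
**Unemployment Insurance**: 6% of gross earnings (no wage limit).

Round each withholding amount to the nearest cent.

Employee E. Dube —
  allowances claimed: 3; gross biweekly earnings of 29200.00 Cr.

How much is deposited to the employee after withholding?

18051.48 Cr

Income Tax: taxable = 29200.00 Cr − 3×150.00 Cr = 28750.00 Cr
  3241.52 Cr + 42.64% × (28750.00 Cr − 15000.00 Cr) = 3241.52 Cr + 42.64% × 13750.00 Cr = 9104.52 Cr
Medical Insurance Levy: 1% × 29200.00 Cr = 292.00 Cr
Unemployment Insurance: 6% × 29200.00 Cr = 1752.00 Cr
Total withheld: 9104.52 Cr + 292.00 Cr + 1752.00 Cr = 11148.52 Cr
Net pay: 29200.00 Cr − 11148.52 Cr = 18051.48 Cr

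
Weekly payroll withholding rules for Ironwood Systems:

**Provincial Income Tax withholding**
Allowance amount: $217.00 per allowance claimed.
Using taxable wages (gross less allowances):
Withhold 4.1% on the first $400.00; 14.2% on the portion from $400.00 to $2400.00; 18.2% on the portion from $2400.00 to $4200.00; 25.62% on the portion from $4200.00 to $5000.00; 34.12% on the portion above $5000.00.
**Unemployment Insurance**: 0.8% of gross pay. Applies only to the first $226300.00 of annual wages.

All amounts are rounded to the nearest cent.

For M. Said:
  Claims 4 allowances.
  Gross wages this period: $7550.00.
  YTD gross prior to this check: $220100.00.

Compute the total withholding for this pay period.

$1456.46

Provincial Income Tax: taxable = $7550.00 − 4×$217.00 = $6682.00
  $832.96 + 34.12% × ($6682.00 − $5000.00) = $832.96 + 34.12% × $1682.00 = $1406.86
Unemployment Insurance: cap $226300.00 − YTD $220100.00 = $6200.00 subject; 0.8% × $6200.00 = $49.60
Total: $1406.86 + $49.60 = $1456.46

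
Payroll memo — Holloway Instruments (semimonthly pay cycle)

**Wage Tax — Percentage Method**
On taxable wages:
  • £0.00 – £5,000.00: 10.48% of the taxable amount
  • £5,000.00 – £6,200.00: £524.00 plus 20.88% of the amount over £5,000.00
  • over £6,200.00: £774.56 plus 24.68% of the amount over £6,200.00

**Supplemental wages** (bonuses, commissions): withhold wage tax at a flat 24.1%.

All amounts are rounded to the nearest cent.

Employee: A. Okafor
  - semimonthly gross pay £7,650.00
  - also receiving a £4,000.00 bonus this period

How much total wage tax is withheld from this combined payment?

£2,096.42

Wage Tax: taxable = £7,650.00
  £774.56 + 24.68% × (£7,650.00 − £6,200.00) = £774.56 + 24.68% × £1,450.00 = £1,132.42
Supplemental (24.1% flat on bonus): 24.1% × £4,000.00 = £964.00
Total wage tax: £1,132.42 + £964.00 = £2,096.42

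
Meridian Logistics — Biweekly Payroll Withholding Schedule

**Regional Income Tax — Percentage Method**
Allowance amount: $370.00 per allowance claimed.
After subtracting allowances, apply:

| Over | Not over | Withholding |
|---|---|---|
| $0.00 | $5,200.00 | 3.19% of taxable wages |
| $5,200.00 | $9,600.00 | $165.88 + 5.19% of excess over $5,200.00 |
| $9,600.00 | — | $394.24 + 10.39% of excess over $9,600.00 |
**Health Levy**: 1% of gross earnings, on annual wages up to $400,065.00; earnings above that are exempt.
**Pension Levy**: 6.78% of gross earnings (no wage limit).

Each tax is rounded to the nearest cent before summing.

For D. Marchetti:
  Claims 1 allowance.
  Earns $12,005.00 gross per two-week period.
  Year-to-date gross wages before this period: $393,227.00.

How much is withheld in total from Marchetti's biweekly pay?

$1,488.00

Regional Income Tax: taxable = $12,005.00 − 1×$370.00 = $11,635.00
  $394.24 + 10.39% × ($11,635.00 − $9,600.00) = $394.24 + 10.39% × $2,035.00 = $605.68
Health Levy: cap $400,065.00 − YTD $393,227.00 = $6,838.00 subject; 1% × $6,838.00 = $68.38
Pension Levy: 6.78% × $12,005.00 = $813.94
Total: $605.68 + $68.38 + $813.94 = $1,488.00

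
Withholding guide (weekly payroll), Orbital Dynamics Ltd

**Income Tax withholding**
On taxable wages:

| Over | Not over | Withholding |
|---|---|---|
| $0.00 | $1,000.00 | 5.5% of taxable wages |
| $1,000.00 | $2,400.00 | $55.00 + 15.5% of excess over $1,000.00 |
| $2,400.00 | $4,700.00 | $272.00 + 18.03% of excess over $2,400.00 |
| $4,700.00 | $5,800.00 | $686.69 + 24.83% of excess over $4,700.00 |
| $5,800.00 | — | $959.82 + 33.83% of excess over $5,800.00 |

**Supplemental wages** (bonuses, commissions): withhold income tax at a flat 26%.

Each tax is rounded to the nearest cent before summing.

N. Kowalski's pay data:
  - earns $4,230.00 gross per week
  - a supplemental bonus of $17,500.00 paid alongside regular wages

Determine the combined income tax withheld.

Income Tax: taxable = $4,230.00
  $272.00 + 18.03% × ($4,230.00 − $2,400.00) = $272.00 + 18.03% × $1,830.00 = $601.95
Supplemental (26% flat on bonus): 26% × $17,500.00 = $4,550.00
Total income tax: $601.95 + $4,550.00 = $5,151.95

$5,151.95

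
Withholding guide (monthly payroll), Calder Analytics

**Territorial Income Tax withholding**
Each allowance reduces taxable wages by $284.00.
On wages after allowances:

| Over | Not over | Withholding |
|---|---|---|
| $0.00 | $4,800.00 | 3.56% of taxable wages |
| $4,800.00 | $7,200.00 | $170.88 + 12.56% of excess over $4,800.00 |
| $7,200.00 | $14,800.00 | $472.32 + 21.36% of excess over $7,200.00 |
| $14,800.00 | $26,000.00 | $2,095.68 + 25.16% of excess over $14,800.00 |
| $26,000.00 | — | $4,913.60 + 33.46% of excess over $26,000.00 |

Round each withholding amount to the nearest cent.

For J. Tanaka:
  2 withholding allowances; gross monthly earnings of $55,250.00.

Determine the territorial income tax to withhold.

Territorial Income Tax: taxable = $55,250.00 − 2×$284.00 = $54,682.00
  $4,913.60 + 33.46% × ($54,682.00 − $26,000.00) = $4,913.60 + 33.46% × $28,682.00 = $14,510.60

$14,510.60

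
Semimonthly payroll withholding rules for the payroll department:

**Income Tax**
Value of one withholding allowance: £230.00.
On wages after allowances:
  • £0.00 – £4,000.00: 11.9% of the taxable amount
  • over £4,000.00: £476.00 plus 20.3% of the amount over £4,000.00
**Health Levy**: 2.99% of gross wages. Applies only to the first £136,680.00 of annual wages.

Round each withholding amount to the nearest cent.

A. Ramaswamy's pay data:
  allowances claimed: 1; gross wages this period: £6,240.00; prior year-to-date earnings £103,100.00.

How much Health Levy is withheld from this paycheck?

£186.58

Health Levy: 2.99% × £6,240.00 = £186.58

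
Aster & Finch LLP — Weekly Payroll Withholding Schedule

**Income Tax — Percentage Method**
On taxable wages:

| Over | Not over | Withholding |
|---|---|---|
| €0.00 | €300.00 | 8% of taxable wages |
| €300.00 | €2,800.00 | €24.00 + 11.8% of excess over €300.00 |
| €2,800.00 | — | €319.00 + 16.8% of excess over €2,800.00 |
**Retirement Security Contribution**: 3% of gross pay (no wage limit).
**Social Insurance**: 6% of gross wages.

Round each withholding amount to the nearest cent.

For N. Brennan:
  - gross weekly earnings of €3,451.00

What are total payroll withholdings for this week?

€738.96

Income Tax: taxable = €3,451.00
  €319.00 + 16.8% × (€3,451.00 − €2,800.00) = €319.00 + 16.8% × €651.00 = €428.37
Retirement Security Contribution: 3% × €3,451.00 = €103.53
Social Insurance: 6% × €3,451.00 = €207.06
Total: €428.37 + €103.53 + €207.06 = €738.96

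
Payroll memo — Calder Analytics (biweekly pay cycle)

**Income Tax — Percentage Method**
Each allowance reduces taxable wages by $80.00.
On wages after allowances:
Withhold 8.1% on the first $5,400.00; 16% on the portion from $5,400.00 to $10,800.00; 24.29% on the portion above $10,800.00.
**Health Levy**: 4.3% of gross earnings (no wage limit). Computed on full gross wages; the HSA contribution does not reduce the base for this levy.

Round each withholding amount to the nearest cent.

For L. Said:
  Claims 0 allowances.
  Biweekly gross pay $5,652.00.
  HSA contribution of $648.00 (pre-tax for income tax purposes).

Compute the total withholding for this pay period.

Income Tax: taxable = $5,652.00 − $648.00 = $5,004.00
  8.1% × $5,004.00 = $405.32
Health Levy: 4.3% × $5,652.00 = $243.04
Total: $405.32 + $243.04 = $648.36

$648.36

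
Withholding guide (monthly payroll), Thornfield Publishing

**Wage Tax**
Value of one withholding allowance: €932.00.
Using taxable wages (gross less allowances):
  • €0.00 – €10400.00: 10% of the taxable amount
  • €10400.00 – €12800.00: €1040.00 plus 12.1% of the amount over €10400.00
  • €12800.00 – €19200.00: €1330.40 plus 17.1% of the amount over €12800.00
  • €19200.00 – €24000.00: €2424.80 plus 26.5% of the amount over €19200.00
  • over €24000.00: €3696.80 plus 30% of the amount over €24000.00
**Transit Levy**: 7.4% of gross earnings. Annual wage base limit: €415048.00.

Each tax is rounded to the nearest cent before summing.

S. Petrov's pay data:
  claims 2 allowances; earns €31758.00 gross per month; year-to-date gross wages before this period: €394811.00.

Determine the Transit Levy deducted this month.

Transit Levy: cap €415048.00 − YTD €394811.00 = €20237.00 subject; 7.4% × €20237.00 = €1497.54

€1497.54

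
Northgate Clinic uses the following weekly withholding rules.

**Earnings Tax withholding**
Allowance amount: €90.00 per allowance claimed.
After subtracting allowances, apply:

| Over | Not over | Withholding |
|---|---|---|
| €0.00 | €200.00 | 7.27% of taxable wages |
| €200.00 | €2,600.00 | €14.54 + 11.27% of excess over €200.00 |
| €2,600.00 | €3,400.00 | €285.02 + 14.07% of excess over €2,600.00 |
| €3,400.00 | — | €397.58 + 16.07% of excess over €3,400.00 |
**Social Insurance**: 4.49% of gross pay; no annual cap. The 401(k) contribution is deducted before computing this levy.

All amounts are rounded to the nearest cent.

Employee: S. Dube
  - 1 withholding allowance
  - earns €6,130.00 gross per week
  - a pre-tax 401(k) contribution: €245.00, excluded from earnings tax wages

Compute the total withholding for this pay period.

Earnings Tax: taxable = €6,130.00 − €245.00 − 1×€90.00 = €5,795.00
  €397.58 + 16.07% × (€5,795.00 − €3,400.00) = €397.58 + 16.07% × €2,395.00 = €782.46
Social Insurance: 4.49% × €5,885.00 = €264.24
Total: €782.46 + €264.24 = €1,046.70

€1,046.70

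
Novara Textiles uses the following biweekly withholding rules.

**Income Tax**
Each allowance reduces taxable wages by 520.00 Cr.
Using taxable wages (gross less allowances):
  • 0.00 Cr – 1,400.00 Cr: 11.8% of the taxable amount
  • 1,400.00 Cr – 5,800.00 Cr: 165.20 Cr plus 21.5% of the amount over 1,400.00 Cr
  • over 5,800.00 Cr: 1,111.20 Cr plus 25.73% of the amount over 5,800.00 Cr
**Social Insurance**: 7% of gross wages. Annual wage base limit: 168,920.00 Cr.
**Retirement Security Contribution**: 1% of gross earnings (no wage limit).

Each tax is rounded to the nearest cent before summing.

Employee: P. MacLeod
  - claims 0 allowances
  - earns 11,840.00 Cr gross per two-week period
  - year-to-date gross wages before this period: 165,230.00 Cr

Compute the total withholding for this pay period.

3,041.99 Cr

Income Tax: taxable = 11,840.00 Cr
  1,111.20 Cr + 25.73% × (11,840.00 Cr − 5,800.00 Cr) = 1,111.20 Cr + 25.73% × 6,040.00 Cr = 2,665.29 Cr
Social Insurance: cap 168,920.00 Cr − YTD 165,230.00 Cr = 3,690.00 Cr subject; 7% × 3,690.00 Cr = 258.30 Cr
Retirement Security Contribution: 1% × 11,840.00 Cr = 118.40 Cr
Total: 2,665.29 Cr + 258.30 Cr + 118.40 Cr = 3,041.99 Cr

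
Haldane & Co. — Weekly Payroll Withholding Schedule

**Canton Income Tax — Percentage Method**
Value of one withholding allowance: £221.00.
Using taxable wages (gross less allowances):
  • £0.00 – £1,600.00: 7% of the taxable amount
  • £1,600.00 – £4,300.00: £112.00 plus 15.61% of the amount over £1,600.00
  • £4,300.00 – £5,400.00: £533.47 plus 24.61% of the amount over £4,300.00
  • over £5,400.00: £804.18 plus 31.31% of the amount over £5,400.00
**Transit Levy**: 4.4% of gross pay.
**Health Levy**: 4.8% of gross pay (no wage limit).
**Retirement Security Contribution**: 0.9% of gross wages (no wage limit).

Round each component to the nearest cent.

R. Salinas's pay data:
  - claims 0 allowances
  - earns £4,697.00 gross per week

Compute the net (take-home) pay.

£3,591.43

Canton Income Tax: taxable = £4,697.00
  £533.47 + 24.61% × (£4,697.00 − £4,300.00) = £533.47 + 24.61% × £397.00 = £631.17
Transit Levy: 4.4% × £4,697.00 = £206.67
Health Levy: 4.8% × £4,697.00 = £225.46
Retirement Security Contribution: 0.9% × £4,697.00 = £42.27
Total withheld: £631.17 + £206.67 + £225.46 + £42.27 = £1,105.57
Net pay: £4,697.00 − £1,105.57 = £3,591.43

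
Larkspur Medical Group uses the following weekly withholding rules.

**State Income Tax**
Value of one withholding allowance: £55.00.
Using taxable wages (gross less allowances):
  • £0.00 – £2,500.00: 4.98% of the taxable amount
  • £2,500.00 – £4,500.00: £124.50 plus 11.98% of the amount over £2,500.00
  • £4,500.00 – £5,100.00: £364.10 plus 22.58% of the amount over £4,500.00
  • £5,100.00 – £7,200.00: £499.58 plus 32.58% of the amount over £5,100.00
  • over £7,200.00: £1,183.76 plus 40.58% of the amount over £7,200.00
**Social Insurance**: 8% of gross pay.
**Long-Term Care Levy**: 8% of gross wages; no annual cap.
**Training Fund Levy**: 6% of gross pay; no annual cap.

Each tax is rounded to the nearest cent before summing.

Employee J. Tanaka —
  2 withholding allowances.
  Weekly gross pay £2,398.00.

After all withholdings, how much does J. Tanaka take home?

State Income Tax: taxable = £2,398.00 − 2×£55.00 = £2,288.00
  4.98% × £2,288.00 = £113.94
Social Insurance: 8% × £2,398.00 = £191.84
Long-Term Care Levy: 8% × £2,398.00 = £191.84
Training Fund Levy: 6% × £2,398.00 = £143.88
Total withheld: £113.94 + £191.84 + £191.84 + £143.88 = £641.50
Net pay: £2,398.00 − £641.50 = £1,756.50

£1,756.50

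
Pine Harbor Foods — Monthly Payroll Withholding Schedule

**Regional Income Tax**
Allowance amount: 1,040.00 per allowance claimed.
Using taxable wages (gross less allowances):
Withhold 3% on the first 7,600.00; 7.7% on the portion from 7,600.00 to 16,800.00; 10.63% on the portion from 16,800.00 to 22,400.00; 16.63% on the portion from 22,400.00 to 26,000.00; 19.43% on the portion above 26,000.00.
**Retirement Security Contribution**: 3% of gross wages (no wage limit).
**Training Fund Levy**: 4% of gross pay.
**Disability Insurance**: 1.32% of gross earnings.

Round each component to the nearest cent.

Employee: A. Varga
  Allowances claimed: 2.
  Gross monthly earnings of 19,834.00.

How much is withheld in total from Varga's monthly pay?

Regional Income Tax: taxable = 19,834.00 − 2×1,040.00 = 17,754.00
  936.40 + 10.63% × (17,754.00 − 16,800.00) = 936.40 + 10.63% × 954.00 = 1,037.81
Retirement Security Contribution: 3% × 19,834.00 = 595.02
Training Fund Levy: 4% × 19,834.00 = 793.36
Disability Insurance: 1.32% × 19,834.00 = 261.81
Total: 1,037.81 + 595.02 + 793.36 + 261.81 = 2,688.00

2,688.00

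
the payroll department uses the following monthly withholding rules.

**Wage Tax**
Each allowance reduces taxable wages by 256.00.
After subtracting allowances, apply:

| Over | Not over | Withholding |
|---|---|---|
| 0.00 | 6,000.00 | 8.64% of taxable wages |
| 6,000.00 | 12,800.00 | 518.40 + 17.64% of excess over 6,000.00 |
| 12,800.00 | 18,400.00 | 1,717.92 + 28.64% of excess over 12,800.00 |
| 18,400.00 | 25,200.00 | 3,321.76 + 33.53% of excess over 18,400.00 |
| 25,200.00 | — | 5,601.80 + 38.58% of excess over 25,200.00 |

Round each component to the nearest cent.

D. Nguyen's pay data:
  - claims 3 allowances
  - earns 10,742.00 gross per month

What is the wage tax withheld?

Wage Tax: taxable = 10,742.00 − 3×256.00 = 9,974.00
  518.40 + 17.64% × (9,974.00 − 6,000.00) = 518.40 + 17.64% × 3,974.00 = 1,219.41

1,219.41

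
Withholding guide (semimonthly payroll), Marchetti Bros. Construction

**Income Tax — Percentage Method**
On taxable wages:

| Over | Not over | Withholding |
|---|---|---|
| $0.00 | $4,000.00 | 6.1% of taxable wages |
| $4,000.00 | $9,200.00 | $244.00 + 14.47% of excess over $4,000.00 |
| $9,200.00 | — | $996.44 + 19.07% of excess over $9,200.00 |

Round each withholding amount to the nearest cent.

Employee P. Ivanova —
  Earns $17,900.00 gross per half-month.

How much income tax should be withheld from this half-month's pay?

$2,655.53

Income Tax: taxable = $17,900.00
  $996.44 + 19.07% × ($17,900.00 − $9,200.00) = $996.44 + 19.07% × $8,700.00 = $2,655.53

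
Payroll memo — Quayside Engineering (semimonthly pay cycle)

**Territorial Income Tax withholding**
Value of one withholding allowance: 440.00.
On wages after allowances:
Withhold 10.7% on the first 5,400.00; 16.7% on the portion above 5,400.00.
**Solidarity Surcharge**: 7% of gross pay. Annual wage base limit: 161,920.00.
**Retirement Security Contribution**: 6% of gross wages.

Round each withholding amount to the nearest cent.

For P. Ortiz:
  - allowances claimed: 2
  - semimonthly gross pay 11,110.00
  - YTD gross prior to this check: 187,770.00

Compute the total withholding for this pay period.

Territorial Income Tax: taxable = 11,110.00 − 2×440.00 = 10,230.00
  577.80 + 16.7% × (10,230.00 − 5,400.00) = 577.80 + 16.7% × 4,830.00 = 1,384.41
Solidarity Surcharge: YTD 187,770.00 ≥ cap 161,920.00 → 0.00
Retirement Security Contribution: 6% × 11,110.00 = 666.60
Total: 1,384.41 + 0.00 + 666.60 = 2,051.01

2,051.01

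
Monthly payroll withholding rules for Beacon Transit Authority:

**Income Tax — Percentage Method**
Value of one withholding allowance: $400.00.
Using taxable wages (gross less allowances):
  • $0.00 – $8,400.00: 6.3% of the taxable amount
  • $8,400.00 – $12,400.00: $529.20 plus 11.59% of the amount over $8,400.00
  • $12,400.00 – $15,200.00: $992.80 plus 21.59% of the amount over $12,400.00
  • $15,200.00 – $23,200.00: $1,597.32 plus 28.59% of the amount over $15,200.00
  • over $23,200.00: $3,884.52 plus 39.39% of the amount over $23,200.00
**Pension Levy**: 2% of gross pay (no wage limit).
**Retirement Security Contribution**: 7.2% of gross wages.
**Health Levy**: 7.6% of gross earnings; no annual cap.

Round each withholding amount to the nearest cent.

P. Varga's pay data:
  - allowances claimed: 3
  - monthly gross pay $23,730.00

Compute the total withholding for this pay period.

$7,679.61

Income Tax: taxable = $23,730.00 − 3×$400.00 = $22,530.00
  $1,597.32 + 28.59% × ($22,530.00 − $15,200.00) = $1,597.32 + 28.59% × $7,330.00 = $3,692.97
Pension Levy: 2% × $23,730.00 = $474.60
Retirement Security Contribution: 7.2% × $23,730.00 = $1,708.56
Health Levy: 7.6% × $23,730.00 = $1,803.48
Total: $3,692.97 + $474.60 + $1,708.56 + $1,803.48 = $7,679.61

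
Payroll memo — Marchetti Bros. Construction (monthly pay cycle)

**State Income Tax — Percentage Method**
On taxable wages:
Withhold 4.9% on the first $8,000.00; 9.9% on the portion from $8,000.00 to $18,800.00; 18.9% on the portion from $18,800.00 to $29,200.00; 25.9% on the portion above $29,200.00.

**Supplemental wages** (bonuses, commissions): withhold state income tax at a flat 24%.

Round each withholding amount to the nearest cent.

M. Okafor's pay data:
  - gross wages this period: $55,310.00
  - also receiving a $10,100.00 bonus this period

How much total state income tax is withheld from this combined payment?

$12,613.29

State Income Tax: taxable = $55,310.00
  $3,426.80 + 25.9% × ($55,310.00 − $29,200.00) = $3,426.80 + 25.9% × $26,110.00 = $10,189.29
Supplemental (24% flat on bonus): 24% × $10,100.00 = $2,424.00
Total state income tax: $10,189.29 + $2,424.00 = $12,613.29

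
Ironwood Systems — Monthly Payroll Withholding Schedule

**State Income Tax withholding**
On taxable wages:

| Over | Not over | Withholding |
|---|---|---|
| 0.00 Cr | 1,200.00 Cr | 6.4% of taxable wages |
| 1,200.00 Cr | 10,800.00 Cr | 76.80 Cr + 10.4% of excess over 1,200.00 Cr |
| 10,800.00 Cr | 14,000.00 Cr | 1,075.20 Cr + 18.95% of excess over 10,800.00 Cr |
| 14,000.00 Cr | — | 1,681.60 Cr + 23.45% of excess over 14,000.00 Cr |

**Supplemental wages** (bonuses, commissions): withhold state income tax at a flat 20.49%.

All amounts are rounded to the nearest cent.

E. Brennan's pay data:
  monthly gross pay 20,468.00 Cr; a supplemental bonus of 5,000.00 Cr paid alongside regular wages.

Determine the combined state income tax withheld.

4,222.85 Cr

State Income Tax: taxable = 20,468.00 Cr
  1,681.60 Cr + 23.45% × (20,468.00 Cr − 14,000.00 Cr) = 1,681.60 Cr + 23.45% × 6,468.00 Cr = 3,198.35 Cr
Supplemental (20.49% flat on bonus): 20.49% × 5,000.00 Cr = 1,024.50 Cr
Total state income tax: 3,198.35 Cr + 1,024.50 Cr = 4,222.85 Cr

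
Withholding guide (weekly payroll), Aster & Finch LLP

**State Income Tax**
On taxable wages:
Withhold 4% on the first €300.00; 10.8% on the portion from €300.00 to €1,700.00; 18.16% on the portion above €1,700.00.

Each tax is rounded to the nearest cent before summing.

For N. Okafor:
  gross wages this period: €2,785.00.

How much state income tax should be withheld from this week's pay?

State Income Tax: taxable = €2,785.00
  €163.20 + 18.16% × (€2,785.00 − €1,700.00) = €163.20 + 18.16% × €1,085.00 = €360.24

€360.24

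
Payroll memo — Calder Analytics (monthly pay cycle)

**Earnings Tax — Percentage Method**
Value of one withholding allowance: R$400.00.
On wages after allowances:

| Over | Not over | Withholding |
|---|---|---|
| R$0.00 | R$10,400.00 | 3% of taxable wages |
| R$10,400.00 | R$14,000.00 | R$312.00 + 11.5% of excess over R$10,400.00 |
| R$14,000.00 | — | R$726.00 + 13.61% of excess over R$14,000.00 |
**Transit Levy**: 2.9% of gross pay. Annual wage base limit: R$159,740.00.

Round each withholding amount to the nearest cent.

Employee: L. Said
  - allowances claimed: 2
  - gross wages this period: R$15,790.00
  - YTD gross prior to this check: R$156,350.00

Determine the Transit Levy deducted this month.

R$98.31

Transit Levy: cap R$159,740.00 − YTD R$156,350.00 = R$3,390.00 subject; 2.9% × R$3,390.00 = R$98.31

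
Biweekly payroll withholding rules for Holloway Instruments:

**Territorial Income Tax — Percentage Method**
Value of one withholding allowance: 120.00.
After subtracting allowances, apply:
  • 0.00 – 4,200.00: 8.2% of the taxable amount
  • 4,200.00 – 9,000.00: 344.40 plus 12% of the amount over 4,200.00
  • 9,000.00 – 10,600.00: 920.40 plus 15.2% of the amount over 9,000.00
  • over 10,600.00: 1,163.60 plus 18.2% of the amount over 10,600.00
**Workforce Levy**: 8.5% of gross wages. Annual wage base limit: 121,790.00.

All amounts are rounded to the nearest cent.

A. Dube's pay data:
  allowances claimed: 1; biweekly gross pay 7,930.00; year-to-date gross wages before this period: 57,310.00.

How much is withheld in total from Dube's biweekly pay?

Territorial Income Tax: taxable = 7,930.00 − 1×120.00 = 7,810.00
  344.40 + 12% × (7,810.00 − 4,200.00) = 344.40 + 12% × 3,610.00 = 777.60
Workforce Levy: 8.5% × 7,930.00 = 674.05
Total: 777.60 + 674.05 = 1,451.65

1,451.65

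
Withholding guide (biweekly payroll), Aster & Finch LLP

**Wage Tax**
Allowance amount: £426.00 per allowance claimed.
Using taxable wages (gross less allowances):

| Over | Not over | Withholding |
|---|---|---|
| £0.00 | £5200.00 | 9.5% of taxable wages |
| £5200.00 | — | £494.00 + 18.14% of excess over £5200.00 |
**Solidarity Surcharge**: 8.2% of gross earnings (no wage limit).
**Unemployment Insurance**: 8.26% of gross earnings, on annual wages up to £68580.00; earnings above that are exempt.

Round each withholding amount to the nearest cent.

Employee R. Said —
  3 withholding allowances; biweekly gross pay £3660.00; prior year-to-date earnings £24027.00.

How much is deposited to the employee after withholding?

Wage Tax: taxable = £3660.00 − 3×£426.00 = £2382.00
  9.5% × £2382.00 = £226.29
Solidarity Surcharge: 8.2% × £3660.00 = £300.12
Unemployment Insurance: 8.26% × £3660.00 = £302.32
Total withheld: £226.29 + £300.12 + £302.32 = £828.73
Net pay: £3660.00 − £828.73 = £2831.27

£2831.27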